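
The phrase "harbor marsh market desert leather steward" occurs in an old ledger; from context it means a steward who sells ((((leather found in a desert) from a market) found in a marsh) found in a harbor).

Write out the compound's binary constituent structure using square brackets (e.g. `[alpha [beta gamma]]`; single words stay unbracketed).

At the top level: head "steward"; modifier "harbor marsh market desert leather".
"harbor marsh market desert leather" → head "leather" (specifically "marsh market desert leather"), modifier "harbor".
"marsh market desert leather" → head "leather" (specifically "market desert leather"), modifier "marsh".
"market desert leather" → head "leather" (specifically "desert leather"), modifier "market".
"desert leather" → head "leather", modifier "desert".
Assembled: [[harbor [marsh [market [desert leather]]]] steward].

[[harbor [marsh [market [desert leather]]]] steward]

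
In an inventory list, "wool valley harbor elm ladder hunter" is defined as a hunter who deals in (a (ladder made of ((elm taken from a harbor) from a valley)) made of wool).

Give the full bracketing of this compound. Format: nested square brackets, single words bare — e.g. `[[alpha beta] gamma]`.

At the top level: head "hunter"; modifier "wool valley harbor elm ladder".
Inside "wool valley harbor elm ladder": head "ladder" (specifically "valley harbor elm ladder"), modifier "wool".
Inside "valley harbor elm ladder": head "ladder", modifier "valley harbor elm".
Inside "valley harbor elm": head "elm" (specifically "harbor elm"), modifier "valley".
Inside "harbor elm": head "elm", modifier "harbor".
Putting it together: [[wool [[valley [harbor elm]] ladder]] hunter].

[[wool [[valley [harbor elm]] ladder]] hunter]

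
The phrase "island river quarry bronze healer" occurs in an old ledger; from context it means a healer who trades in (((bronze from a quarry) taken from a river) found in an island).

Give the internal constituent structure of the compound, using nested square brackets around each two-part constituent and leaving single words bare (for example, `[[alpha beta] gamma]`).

[[island [river [quarry bronze]]] healer]

Whole compound: head "healer", modifier "island river quarry bronze".
Inside "island river quarry bronze": head "bronze" (specifically "river quarry bronze"), modifier "island".
Inside "river quarry bronze": head "bronze" (specifically "quarry bronze"), modifier "river".
Inside "quarry bronze": head "bronze", modifier "quarry".
So the structure is [[island [river [quarry bronze]]] healer].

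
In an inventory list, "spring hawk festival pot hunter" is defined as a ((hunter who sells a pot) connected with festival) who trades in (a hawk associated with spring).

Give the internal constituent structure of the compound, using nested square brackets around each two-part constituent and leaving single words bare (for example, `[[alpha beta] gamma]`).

Whole compound: head "hunter" (specifically "festival pot hunter"), modifier "spring hawk".
Inside "spring hawk": head "hawk", modifier "spring".
Inside "festival pot hunter": head "hunter" (specifically "pot hunter"), modifier "festival".
Inside "pot hunter": head "hunter", modifier "pot".
So the structure is [[spring hawk] [festival [pot hunter]]].

[[spring hawk] [festival [pot hunter]]]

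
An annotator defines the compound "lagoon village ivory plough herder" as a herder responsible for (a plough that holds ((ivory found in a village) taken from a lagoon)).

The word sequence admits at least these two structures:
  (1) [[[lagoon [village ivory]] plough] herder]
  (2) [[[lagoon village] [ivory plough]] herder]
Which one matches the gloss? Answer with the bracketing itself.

[[[lagoon [village ivory]] plough] herder]

The paraphrase's head is the "herder" part ("herder"); its modifier is "lagoon village ivory plough".
That top-level split, carried through the inner groups, gives [[[lagoon [village ivory]] plough] herder].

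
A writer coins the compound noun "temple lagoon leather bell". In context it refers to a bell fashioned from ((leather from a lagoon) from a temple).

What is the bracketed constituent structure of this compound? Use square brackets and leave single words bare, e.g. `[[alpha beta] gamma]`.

[[temple [lagoon leather]] bell]

Whole compound: head "bell", modifier "temple lagoon leather".
"temple lagoon leather" → head "leather" (specifically "lagoon leather"), modifier "temple".
"lagoon leather" → head "leather", modifier "lagoon".
So the structure is [[temple [lagoon leather]] bell].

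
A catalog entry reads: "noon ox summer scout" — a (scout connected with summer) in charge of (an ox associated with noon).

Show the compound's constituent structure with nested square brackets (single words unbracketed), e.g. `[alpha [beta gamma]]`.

[[noon ox] [summer scout]]

At the top level: head "scout" (specifically "summer scout"); modifier "noon ox".
Within "noon ox", the head is "ox" and the modifier is "noon".
Within "summer scout", the head is "scout" and the modifier is "summer".
Putting it together: [[noon ox] [summer scout]].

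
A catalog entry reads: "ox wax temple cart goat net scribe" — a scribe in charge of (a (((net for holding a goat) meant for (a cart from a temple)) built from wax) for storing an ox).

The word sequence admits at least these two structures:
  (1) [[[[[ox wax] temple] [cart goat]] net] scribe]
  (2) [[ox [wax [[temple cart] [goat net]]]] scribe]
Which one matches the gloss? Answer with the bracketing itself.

[[ox [wax [[temple cart] [goat net]]]] scribe]

The paraphrase's head is the "scribe" part ("scribe"); its modifier is "ox wax temple cart goat net".
That top-level split, carried through the inner groups, gives [[ox [wax [[temple cart] [goat net]]]] scribe].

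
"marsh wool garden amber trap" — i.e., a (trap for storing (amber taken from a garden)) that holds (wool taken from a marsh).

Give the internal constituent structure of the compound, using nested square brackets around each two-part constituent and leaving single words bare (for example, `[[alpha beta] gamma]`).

[[marsh wool] [[garden amber] trap]]

Overall it is a kind of trap (specifically "garden amber trap"); the modifier is "marsh wool".
Inside "marsh wool": head "wool", modifier "marsh".
Inside "garden amber trap": head "trap", modifier "garden amber".
Inside "garden amber": head "amber", modifier "garden".
So the structure is [[marsh wool] [[garden amber] trap]].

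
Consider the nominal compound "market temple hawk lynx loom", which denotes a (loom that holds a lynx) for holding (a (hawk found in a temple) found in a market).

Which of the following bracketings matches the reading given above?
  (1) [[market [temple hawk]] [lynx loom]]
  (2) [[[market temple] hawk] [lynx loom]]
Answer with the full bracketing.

The paraphrase's head is the "loom" part ("lynx loom"); its modifier is "market temple hawk".
That top-level split, carried through the inner groups, gives [[market [temple hawk]] [lynx loom]].

[[market [temple hawk]] [lynx loom]]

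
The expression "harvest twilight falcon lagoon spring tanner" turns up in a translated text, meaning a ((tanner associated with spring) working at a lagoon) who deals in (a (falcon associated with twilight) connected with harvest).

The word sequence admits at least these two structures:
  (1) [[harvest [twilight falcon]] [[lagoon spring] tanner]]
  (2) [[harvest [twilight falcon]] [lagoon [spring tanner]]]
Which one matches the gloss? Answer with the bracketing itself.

The paraphrase's head is the "tanner" part ("lagoon spring tanner"); its modifier is "harvest twilight falcon".
That top-level split, carried through the inner groups, gives [[harvest [twilight falcon]] [lagoon [spring tanner]]].

[[harvest [twilight falcon]] [lagoon [spring tanner]]]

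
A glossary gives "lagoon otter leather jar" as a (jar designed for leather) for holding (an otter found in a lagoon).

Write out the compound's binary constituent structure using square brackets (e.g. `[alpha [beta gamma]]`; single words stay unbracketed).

The outermost head in the paraphrase is "jar" (specifically "leather jar"), modified by "lagoon otter".
"lagoon otter" → head "otter", modifier "lagoon".
"leather jar" → head "jar", modifier "leather".
Putting it together: [[lagoon otter] [leather jar]].

[[lagoon otter] [leather jar]]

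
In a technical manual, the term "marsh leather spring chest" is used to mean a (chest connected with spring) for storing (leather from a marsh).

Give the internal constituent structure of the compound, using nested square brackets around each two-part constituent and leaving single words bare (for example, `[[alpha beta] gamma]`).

At the top level: head "chest" (specifically "spring chest"); modifier "marsh leather".
Within "marsh leather", the head is "leather" and the modifier is "marsh".
Within "spring chest", the head is "chest" and the modifier is "spring".
So the structure is [[marsh leather] [spring chest]].

[[marsh leather] [spring chest]]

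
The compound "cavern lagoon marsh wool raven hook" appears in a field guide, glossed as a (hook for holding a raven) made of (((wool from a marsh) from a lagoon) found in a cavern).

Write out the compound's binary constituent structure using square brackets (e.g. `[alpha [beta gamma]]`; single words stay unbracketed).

The outermost head in the paraphrase is "hook" (specifically "raven hook"), modified by "cavern lagoon marsh wool".
"cavern lagoon marsh wool" → head "wool" (specifically "lagoon marsh wool"), modifier "cavern".
"lagoon marsh wool" → head "wool" (specifically "marsh wool"), modifier "lagoon".
"marsh wool" → head "wool", modifier "marsh".
"raven hook" → head "hook", modifier "raven".
Putting it together: [[cavern [lagoon [marsh wool]]] [raven hook]].

[[cavern [lagoon [marsh wool]]] [raven hook]]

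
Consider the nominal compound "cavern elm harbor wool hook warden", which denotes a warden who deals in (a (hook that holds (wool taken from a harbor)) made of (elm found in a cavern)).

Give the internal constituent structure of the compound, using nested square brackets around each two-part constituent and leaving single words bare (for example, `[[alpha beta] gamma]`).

[[[cavern elm] [[harbor wool] hook]] warden]

Overall it is a kind of warden; the modifier is "cavern elm harbor wool hook".
"cavern elm harbor wool hook" → head "hook" (specifically "harbor wool hook"), modifier "cavern elm".
"cavern elm" → head "elm", modifier "cavern".
"harbor wool hook" → head "hook", modifier "harbor wool".
"harbor wool" → head "wool", modifier "harbor".
Assembled: [[[cavern elm] [[harbor wool] hook]] warden].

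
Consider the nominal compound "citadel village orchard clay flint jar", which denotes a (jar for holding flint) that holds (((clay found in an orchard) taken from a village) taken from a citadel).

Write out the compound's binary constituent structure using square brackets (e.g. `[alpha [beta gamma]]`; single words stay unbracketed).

Overall it is a kind of jar (specifically "flint jar"); the modifier is "citadel village orchard clay".
Within "citadel village orchard clay", the head is "clay" (specifically "village orchard clay") and the modifier is "citadel".
Within "village orchard clay", the head is "clay" (specifically "orchard clay") and the modifier is "village".
Within "orchard clay", the head is "clay" and the modifier is "orchard".
Within "flint jar", the head is "jar" and the modifier is "flint".
Assembled: [[citadel [village [orchard clay]]] [flint jar]].

[[citadel [village [orchard clay]]] [flint jar]]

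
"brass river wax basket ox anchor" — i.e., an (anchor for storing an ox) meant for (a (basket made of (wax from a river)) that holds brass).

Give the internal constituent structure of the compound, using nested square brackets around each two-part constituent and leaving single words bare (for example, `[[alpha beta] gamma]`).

[[brass [[river wax] basket]] [ox anchor]]

Whole compound: head "anchor" (specifically "ox anchor"), modifier "brass river wax basket".
Inside "brass river wax basket": head "basket" (specifically "river wax basket"), modifier "brass".
Inside "river wax basket": head "basket", modifier "river wax".
Inside "river wax": head "wax", modifier "river".
Inside "ox anchor": head "anchor", modifier "ox".
So the structure is [[brass [[river wax] basket]] [ox anchor]].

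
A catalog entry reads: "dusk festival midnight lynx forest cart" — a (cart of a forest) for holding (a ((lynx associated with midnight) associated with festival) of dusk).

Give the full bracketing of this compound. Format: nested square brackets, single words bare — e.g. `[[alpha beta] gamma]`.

At the top level: head "cart" (specifically "forest cart"); modifier "dusk festival midnight lynx".
"dusk festival midnight lynx" → head "lynx" (specifically "festival midnight lynx"), modifier "dusk".
"festival midnight lynx" → head "lynx" (specifically "midnight lynx"), modifier "festival".
"midnight lynx" → head "lynx", modifier "midnight".
"forest cart" → head "cart", modifier "forest".
Assembled: [[dusk [festival [midnight lynx]]] [forest cart]].

[[dusk [festival [midnight lynx]]] [forest cart]]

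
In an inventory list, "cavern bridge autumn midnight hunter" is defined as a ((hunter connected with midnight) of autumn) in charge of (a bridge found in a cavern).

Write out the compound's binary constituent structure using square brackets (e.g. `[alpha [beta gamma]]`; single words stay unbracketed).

[[cavern bridge] [autumn [midnight hunter]]]

Overall it is a kind of hunter (specifically "autumn midnight hunter"); the modifier is "cavern bridge".
Within "cavern bridge", the head is "bridge" and the modifier is "cavern".
Within "autumn midnight hunter", the head is "hunter" (specifically "midnight hunter") and the modifier is "autumn".
Within "midnight hunter", the head is "hunter" and the modifier is "midnight".
So the structure is [[cavern bridge] [autumn [midnight hunter]]].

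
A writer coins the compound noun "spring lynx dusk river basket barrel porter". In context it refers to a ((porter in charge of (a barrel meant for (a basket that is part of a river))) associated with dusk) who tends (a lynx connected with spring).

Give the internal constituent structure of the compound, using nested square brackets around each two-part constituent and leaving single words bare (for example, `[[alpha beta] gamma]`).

Whole compound: head "porter" (specifically "dusk river basket barrel porter"), modifier "spring lynx".
Inside "spring lynx": head "lynx", modifier "spring".
Inside "dusk river basket barrel porter": head "porter" (specifically "river basket barrel porter"), modifier "dusk".
Inside "river basket barrel porter": head "porter", modifier "river basket barrel".
Inside "river basket barrel": head "barrel", modifier "river basket".
Inside "river basket": head "basket", modifier "river".
Assembled: [[spring lynx] [dusk [[[river basket] barrel] porter]]].

[[spring lynx] [dusk [[[river basket] barrel] porter]]]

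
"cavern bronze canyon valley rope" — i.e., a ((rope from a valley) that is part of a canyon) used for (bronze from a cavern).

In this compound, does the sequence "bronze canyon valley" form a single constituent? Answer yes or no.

no

The top-level split is [cavern bronze] [canyon valley rope]; the full structure is [[cavern bronze] [canyon [valley rope]]].
"bronze canyon valley" straddles a constituent boundary, so it is not a single unit.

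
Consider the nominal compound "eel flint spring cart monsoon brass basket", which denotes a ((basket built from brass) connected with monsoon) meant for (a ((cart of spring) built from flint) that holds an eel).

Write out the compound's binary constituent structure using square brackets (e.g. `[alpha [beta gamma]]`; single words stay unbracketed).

At the top level: head "basket" (specifically "monsoon brass basket"); modifier "eel flint spring cart".
Within "eel flint spring cart", the head is "cart" (specifically "flint spring cart") and the modifier is "eel".
Within "flint spring cart", the head is "cart" (specifically "spring cart") and the modifier is "flint".
Within "spring cart", the head is "cart" and the modifier is "spring".
Within "monsoon brass basket", the head is "basket" (specifically "brass basket") and the modifier is "monsoon".
Within "brass basket", the head is "basket" and the modifier is "brass".
Putting it together: [[eel [flint [spring cart]]] [monsoon [brass basket]]].

[[eel [flint [spring cart]]] [monsoon [brass basket]]]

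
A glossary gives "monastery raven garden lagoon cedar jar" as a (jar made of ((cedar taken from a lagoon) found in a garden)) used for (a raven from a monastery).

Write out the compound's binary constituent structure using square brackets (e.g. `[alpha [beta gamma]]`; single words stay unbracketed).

[[monastery raven] [[garden [lagoon cedar]] jar]]

Overall it is a kind of jar (specifically "garden lagoon cedar jar"); the modifier is "monastery raven".
Within "monastery raven", the head is "raven" and the modifier is "monastery".
Within "garden lagoon cedar jar", the head is "jar" and the modifier is "garden lagoon cedar".
Within "garden lagoon cedar", the head is "cedar" (specifically "lagoon cedar") and the modifier is "garden".
Within "lagoon cedar", the head is "cedar" and the modifier is "lagoon".
So the structure is [[monastery raven] [[garden [lagoon cedar]] jar]].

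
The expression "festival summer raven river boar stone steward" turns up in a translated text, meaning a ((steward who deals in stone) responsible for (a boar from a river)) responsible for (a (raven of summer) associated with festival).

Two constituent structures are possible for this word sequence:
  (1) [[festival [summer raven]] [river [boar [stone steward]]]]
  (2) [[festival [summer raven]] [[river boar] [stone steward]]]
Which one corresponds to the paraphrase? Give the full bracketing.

The paraphrase's head is the "steward" part ("river boar stone steward"); its modifier is "festival summer raven".
That top-level split, carried through the inner groups, gives [[festival [summer raven]] [[river boar] [stone steward]]].

[[festival [summer raven]] [[river boar] [stone steward]]]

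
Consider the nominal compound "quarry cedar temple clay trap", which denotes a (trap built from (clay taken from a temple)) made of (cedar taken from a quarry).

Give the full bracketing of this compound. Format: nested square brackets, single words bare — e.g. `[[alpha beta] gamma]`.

[[quarry cedar] [[temple clay] trap]]

Overall it is a kind of trap (specifically "temple clay trap"); the modifier is "quarry cedar".
Inside "quarry cedar": head "cedar", modifier "quarry".
Inside "temple clay trap": head "trap", modifier "temple clay".
Inside "temple clay": head "clay", modifier "temple".
Assembled: [[quarry cedar] [[temple clay] trap]].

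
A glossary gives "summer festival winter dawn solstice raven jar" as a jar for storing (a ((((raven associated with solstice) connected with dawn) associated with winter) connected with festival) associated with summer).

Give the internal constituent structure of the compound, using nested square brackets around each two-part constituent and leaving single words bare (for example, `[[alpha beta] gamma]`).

[[summer [festival [winter [dawn [solstice raven]]]]] jar]

At the top level: head "jar"; modifier "summer festival winter dawn solstice raven".
"summer festival winter dawn solstice raven" → head "raven" (specifically "festival winter dawn solstice raven"), modifier "summer".
"festival winter dawn solstice raven" → head "raven" (specifically "winter dawn solstice raven"), modifier "festival".
"winter dawn solstice raven" → head "raven" (specifically "dawn solstice raven"), modifier "winter".
"dawn solstice raven" → head "raven" (specifically "solstice raven"), modifier "dawn".
"solstice raven" → head "raven", modifier "solstice".
Putting it together: [[summer [festival [winter [dawn [solstice raven]]]]] jar].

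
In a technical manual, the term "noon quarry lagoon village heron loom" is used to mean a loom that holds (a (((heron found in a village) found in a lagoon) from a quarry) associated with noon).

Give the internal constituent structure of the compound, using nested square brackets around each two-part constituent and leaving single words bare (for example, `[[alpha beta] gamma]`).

[[noon [quarry [lagoon [village heron]]]] loom]

Whole compound: head "loom", modifier "noon quarry lagoon village heron".
Within "noon quarry lagoon village heron", the head is "heron" (specifically "quarry lagoon village heron") and the modifier is "noon".
Within "quarry lagoon village heron", the head is "heron" (specifically "lagoon village heron") and the modifier is "quarry".
Within "lagoon village heron", the head is "heron" (specifically "village heron") and the modifier is "lagoon".
Within "village heron", the head is "heron" and the modifier is "village".
So the structure is [[noon [quarry [lagoon [village heron]]]] loom].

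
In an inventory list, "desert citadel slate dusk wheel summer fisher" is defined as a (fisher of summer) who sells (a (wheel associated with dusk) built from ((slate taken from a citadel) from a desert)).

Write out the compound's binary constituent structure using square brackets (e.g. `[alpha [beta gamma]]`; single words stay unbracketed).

[[[desert [citadel slate]] [dusk wheel]] [summer fisher]]

Whole compound: head "fisher" (specifically "summer fisher"), modifier "desert citadel slate dusk wheel".
Within "desert citadel slate dusk wheel", the head is "wheel" (specifically "dusk wheel") and the modifier is "desert citadel slate".
Within "desert citadel slate", the head is "slate" (specifically "citadel slate") and the modifier is "desert".
Within "citadel slate", the head is "slate" and the modifier is "citadel".
Within "dusk wheel", the head is "wheel" and the modifier is "dusk".
Within "summer fisher", the head is "fisher" and the modifier is "summer".
Assembled: [[[desert [citadel slate]] [dusk wheel]] [summer fisher]].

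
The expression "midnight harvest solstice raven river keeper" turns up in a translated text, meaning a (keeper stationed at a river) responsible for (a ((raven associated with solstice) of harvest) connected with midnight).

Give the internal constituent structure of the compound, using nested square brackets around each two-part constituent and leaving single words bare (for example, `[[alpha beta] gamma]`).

[[midnight [harvest [solstice raven]]] [river keeper]]

Whole compound: head "keeper" (specifically "river keeper"), modifier "midnight harvest solstice raven".
"midnight harvest solstice raven" → head "raven" (specifically "harvest solstice raven"), modifier "midnight".
"harvest solstice raven" → head "raven" (specifically "solstice raven"), modifier "harvest".
"solstice raven" → head "raven", modifier "solstice".
"river keeper" → head "keeper", modifier "river".
Putting it together: [[midnight [harvest [solstice raven]]] [river keeper]].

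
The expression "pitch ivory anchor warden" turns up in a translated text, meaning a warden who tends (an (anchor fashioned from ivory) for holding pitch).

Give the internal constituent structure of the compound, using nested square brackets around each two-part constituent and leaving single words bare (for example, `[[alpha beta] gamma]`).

[[pitch [ivory anchor]] warden]

Overall it is a kind of warden; the modifier is "pitch ivory anchor".
Within "pitch ivory anchor", the head is "anchor" (specifically "ivory anchor") and the modifier is "pitch".
Within "ivory anchor", the head is "anchor" and the modifier is "ivory".
So the structure is [[pitch [ivory anchor]] warden].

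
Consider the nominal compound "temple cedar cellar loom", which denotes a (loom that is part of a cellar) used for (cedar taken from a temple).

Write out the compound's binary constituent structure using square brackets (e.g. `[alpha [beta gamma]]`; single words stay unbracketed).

The outermost head in the paraphrase is "loom" (specifically "cellar loom"), modified by "temple cedar".
Within "temple cedar", the head is "cedar" and the modifier is "temple".
Within "cellar loom", the head is "loom" and the modifier is "cellar".
So the structure is [[temple cedar] [cellar loom]].

[[temple cedar] [cellar loom]]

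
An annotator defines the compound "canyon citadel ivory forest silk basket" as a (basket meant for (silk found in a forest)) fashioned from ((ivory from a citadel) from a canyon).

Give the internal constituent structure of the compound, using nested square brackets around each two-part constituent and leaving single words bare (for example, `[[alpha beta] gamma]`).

[[canyon [citadel ivory]] [[forest silk] basket]]

Whole compound: head "basket" (specifically "forest silk basket"), modifier "canyon citadel ivory".
Inside "canyon citadel ivory": head "ivory" (specifically "citadel ivory"), modifier "canyon".
Inside "citadel ivory": head "ivory", modifier "citadel".
Inside "forest silk basket": head "basket", modifier "forest silk".
Inside "forest silk": head "silk", modifier "forest".
Putting it together: [[canyon [citadel ivory]] [[forest silk] basket]].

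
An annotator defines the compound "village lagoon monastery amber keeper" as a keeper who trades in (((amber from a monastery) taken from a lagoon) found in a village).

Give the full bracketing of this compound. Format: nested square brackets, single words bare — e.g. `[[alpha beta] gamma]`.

Overall it is a kind of keeper; the modifier is "village lagoon monastery amber".
Within "village lagoon monastery amber", the head is "amber" (specifically "lagoon monastery amber") and the modifier is "village".
Within "lagoon monastery amber", the head is "amber" (specifically "monastery amber") and the modifier is "lagoon".
Within "monastery amber", the head is "amber" and the modifier is "monastery".
So the structure is [[village [lagoon [monastery amber]]] keeper].

[[village [lagoon [monastery amber]]] keeper]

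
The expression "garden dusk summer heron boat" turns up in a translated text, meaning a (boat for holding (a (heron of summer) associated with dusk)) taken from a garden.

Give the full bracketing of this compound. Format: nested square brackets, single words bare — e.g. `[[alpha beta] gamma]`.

[garden [[dusk [summer heron]] boat]]

At the top level: head "boat" (specifically "dusk summer heron boat"); modifier "garden".
Inside "dusk summer heron boat": head "boat", modifier "dusk summer heron".
Inside "dusk summer heron": head "heron" (specifically "summer heron"), modifier "dusk".
Inside "summer heron": head "heron", modifier "summer".
Assembled: [garden [[dusk [summer heron]] boat]].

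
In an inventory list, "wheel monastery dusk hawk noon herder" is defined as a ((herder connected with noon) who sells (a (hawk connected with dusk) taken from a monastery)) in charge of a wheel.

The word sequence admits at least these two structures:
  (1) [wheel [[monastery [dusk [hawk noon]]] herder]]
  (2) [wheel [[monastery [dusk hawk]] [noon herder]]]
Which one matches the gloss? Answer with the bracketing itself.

The paraphrase's head is the "herder" part ("monastery dusk hawk noon herder"); its modifier is "wheel".
That top-level split, carried through the inner groups, gives [wheel [[monastery [dusk hawk]] [noon herder]]].

[wheel [[monastery [dusk hawk]] [noon herder]]]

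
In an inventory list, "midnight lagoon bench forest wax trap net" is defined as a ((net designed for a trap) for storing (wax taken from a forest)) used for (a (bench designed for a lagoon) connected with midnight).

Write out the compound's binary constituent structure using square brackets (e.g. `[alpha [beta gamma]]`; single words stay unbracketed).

[[midnight [lagoon bench]] [[forest wax] [trap net]]]

Whole compound: head "net" (specifically "forest wax trap net"), modifier "midnight lagoon bench".
Inside "midnight lagoon bench": head "bench" (specifically "lagoon bench"), modifier "midnight".
Inside "lagoon bench": head "bench", modifier "lagoon".
Inside "forest wax trap net": head "net" (specifically "trap net"), modifier "forest wax".
Inside "forest wax": head "wax", modifier "forest".
Inside "trap net": head "net", modifier "trap".
So the structure is [[midnight [lagoon bench]] [[forest wax] [trap net]]].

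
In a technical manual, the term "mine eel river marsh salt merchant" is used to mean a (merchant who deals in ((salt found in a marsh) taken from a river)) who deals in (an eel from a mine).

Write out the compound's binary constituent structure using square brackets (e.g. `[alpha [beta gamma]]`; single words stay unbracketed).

At the top level: head "merchant" (specifically "river marsh salt merchant"); modifier "mine eel".
"mine eel" → head "eel", modifier "mine".
"river marsh salt merchant" → head "merchant", modifier "river marsh salt".
"river marsh salt" → head "salt" (specifically "marsh salt"), modifier "river".
"marsh salt" → head "salt", modifier "marsh".
So the structure is [[mine eel] [[river [marsh salt]] merchant]].

[[mine eel] [[river [marsh salt]] merchant]]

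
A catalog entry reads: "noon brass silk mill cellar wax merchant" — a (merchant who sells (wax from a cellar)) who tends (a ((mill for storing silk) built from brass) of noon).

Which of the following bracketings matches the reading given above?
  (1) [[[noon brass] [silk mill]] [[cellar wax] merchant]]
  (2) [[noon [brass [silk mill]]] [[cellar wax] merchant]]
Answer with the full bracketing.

[[noon [brass [silk mill]]] [[cellar wax] merchant]]

The paraphrase's head is the "merchant" part ("cellar wax merchant"); its modifier is "noon brass silk mill".
That top-level split, carried through the inner groups, gives [[noon [brass [silk mill]]] [[cellar wax] merchant]].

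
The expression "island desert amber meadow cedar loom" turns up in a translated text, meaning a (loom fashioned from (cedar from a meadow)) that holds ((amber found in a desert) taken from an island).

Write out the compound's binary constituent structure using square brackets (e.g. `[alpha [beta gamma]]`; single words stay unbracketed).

[[island [desert amber]] [[meadow cedar] loom]]

Overall it is a kind of loom (specifically "meadow cedar loom"); the modifier is "island desert amber".
"island desert amber" → head "amber" (specifically "desert amber"), modifier "island".
"desert amber" → head "amber", modifier "desert".
"meadow cedar loom" → head "loom", modifier "meadow cedar".
"meadow cedar" → head "cedar", modifier "meadow".
So the structure is [[island [desert amber]] [[meadow cedar] loom]].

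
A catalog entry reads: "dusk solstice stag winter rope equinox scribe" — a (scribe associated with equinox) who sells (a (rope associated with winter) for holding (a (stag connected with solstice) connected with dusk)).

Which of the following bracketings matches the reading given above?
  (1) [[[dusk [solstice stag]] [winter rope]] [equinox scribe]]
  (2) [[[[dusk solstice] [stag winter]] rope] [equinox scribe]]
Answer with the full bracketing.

[[[dusk [solstice stag]] [winter rope]] [equinox scribe]]

The paraphrase's head is the "scribe" part ("equinox scribe"); its modifier is "dusk solstice stag winter rope".
That top-level split, carried through the inner groups, gives [[[dusk [solstice stag]] [winter rope]] [equinox scribe]].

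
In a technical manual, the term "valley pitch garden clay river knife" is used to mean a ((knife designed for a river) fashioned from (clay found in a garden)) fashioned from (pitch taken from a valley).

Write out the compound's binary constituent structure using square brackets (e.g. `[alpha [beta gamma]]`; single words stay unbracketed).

[[valley pitch] [[garden clay] [river knife]]]

Overall it is a kind of knife (specifically "garden clay river knife"); the modifier is "valley pitch".
Inside "valley pitch": head "pitch", modifier "valley".
Inside "garden clay river knife": head "knife" (specifically "river knife"), modifier "garden clay".
Inside "garden clay": head "clay", modifier "garden".
Inside "river knife": head "knife", modifier "river".
Putting it together: [[valley pitch] [[garden clay] [river knife]]].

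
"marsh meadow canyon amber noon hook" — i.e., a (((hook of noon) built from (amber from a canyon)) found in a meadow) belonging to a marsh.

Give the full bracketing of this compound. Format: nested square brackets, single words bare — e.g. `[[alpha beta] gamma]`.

[marsh [meadow [[canyon amber] [noon hook]]]]

Whole compound: head "hook" (specifically "meadow canyon amber noon hook"), modifier "marsh".
Within "meadow canyon amber noon hook", the head is "hook" (specifically "canyon amber noon hook") and the modifier is "meadow".
Within "canyon amber noon hook", the head is "hook" (specifically "noon hook") and the modifier is "canyon amber".
Within "canyon amber", the head is "amber" and the modifier is "canyon".
Within "noon hook", the head is "hook" and the modifier is "noon".
So the structure is [marsh [meadow [[canyon amber] [noon hook]]]].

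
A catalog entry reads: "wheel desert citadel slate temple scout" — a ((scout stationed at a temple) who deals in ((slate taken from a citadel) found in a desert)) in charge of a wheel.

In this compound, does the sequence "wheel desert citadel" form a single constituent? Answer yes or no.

no

The top-level split is [wheel] [desert citadel slate temple scout]; the full structure is [wheel [[desert [citadel slate]] [temple scout]]].
"wheel desert citadel" straddles a constituent boundary, so it is not a single unit.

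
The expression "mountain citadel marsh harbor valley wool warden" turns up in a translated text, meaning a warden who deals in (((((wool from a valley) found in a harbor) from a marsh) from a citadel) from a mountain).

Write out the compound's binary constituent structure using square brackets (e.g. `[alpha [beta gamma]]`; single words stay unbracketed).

[[mountain [citadel [marsh [harbor [valley wool]]]]] warden]

The outermost head in the paraphrase is "warden", modified by "mountain citadel marsh harbor valley wool".
"mountain citadel marsh harbor valley wool" → head "wool" (specifically "citadel marsh harbor valley wool"), modifier "mountain".
"citadel marsh harbor valley wool" → head "wool" (specifically "marsh harbor valley wool"), modifier "citadel".
"marsh harbor valley wool" → head "wool" (specifically "harbor valley wool"), modifier "marsh".
"harbor valley wool" → head "wool" (specifically "valley wool"), modifier "harbor".
"valley wool" → head "wool", modifier "valley".
Assembled: [[mountain [citadel [marsh [harbor [valley wool]]]]] warden].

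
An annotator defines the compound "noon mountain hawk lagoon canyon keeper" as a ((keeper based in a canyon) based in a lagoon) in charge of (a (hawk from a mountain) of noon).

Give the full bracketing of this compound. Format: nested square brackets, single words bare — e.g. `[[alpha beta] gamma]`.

Whole compound: head "keeper" (specifically "lagoon canyon keeper"), modifier "noon mountain hawk".
Within "noon mountain hawk", the head is "hawk" (specifically "mountain hawk") and the modifier is "noon".
Within "mountain hawk", the head is "hawk" and the modifier is "mountain".
Within "lagoon canyon keeper", the head is "keeper" (specifically "canyon keeper") and the modifier is "lagoon".
Within "canyon keeper", the head is "keeper" and the modifier is "canyon".
So the structure is [[noon [mountain hawk]] [lagoon [canyon keeper]]].

[[noon [mountain hawk]] [lagoon [canyon keeper]]]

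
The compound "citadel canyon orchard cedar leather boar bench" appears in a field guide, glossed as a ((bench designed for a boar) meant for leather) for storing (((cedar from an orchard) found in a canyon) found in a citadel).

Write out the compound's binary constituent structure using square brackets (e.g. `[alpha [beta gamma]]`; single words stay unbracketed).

The outermost head in the paraphrase is "bench" (specifically "leather boar bench"), modified by "citadel canyon orchard cedar".
Within "citadel canyon orchard cedar", the head is "cedar" (specifically "canyon orchard cedar") and the modifier is "citadel".
Within "canyon orchard cedar", the head is "cedar" (specifically "orchard cedar") and the modifier is "canyon".
Within "orchard cedar", the head is "cedar" and the modifier is "orchard".
Within "leather boar bench", the head is "bench" (specifically "boar bench") and the modifier is "leather".
Within "boar bench", the head is "bench" and the modifier is "boar".
Assembled: [[citadel [canyon [orchard cedar]]] [leather [boar bench]]].

[[citadel [canyon [orchard cedar]]] [leather [boar bench]]]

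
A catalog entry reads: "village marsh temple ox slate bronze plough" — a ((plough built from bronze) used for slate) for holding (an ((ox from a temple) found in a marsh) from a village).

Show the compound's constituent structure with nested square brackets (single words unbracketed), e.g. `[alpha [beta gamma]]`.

Overall it is a kind of plough (specifically "slate bronze plough"); the modifier is "village marsh temple ox".
Inside "village marsh temple ox": head "ox" (specifically "marsh temple ox"), modifier "village".
Inside "marsh temple ox": head "ox" (specifically "temple ox"), modifier "marsh".
Inside "temple ox": head "ox", modifier "temple".
Inside "slate bronze plough": head "plough" (specifically "bronze plough"), modifier "slate".
Inside "bronze plough": head "plough", modifier "bronze".
So the structure is [[village [marsh [temple ox]]] [slate [bronze plough]]].

[[village [marsh [temple ox]]] [slate [bronze plough]]]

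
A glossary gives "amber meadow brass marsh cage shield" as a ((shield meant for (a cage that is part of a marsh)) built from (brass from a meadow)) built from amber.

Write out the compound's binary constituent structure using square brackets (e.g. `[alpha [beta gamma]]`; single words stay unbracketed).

[amber [[meadow brass] [[marsh cage] shield]]]

The outermost head in the paraphrase is "shield" (specifically "meadow brass marsh cage shield"), modified by "amber".
"meadow brass marsh cage shield" → head "shield" (specifically "marsh cage shield"), modifier "meadow brass".
"meadow brass" → head "brass", modifier "meadow".
"marsh cage shield" → head "shield", modifier "marsh cage".
"marsh cage" → head "cage", modifier "marsh".
Putting it together: [amber [[meadow brass] [[marsh cage] shield]]].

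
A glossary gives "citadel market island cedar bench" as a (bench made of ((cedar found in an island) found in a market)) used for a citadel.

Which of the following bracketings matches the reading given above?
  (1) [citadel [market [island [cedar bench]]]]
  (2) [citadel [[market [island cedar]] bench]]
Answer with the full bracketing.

[citadel [[market [island cedar]] bench]]

The paraphrase's head is the "bench" part ("market island cedar bench"); its modifier is "citadel".
That top-level split, carried through the inner groups, gives [citadel [[market [island cedar]] bench]].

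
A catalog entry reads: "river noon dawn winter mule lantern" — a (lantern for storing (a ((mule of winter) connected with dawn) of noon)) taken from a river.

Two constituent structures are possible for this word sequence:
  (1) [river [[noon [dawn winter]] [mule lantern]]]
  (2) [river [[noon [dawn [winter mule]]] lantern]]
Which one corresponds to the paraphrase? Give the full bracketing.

The paraphrase's head is the "lantern" part ("noon dawn winter mule lantern"); its modifier is "river".
That top-level split, carried through the inner groups, gives [river [[noon [dawn [winter mule]]] lantern]].

[river [[noon [dawn [winter mule]]] lantern]]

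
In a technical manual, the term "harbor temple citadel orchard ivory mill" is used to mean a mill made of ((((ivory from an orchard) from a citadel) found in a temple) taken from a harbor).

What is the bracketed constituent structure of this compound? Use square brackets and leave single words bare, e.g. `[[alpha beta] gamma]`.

The outermost head in the paraphrase is "mill", modified by "harbor temple citadel orchard ivory".
Inside "harbor temple citadel orchard ivory": head "ivory" (specifically "temple citadel orchard ivory"), modifier "harbor".
Inside "temple citadel orchard ivory": head "ivory" (specifically "citadel orchard ivory"), modifier "temple".
Inside "citadel orchard ivory": head "ivory" (specifically "orchard ivory"), modifier "citadel".
Inside "orchard ivory": head "ivory", modifier "orchard".
Assembled: [[harbor [temple [citadel [orchard ivory]]]] mill].

[[harbor [temple [citadel [orchard ivory]]]] mill]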